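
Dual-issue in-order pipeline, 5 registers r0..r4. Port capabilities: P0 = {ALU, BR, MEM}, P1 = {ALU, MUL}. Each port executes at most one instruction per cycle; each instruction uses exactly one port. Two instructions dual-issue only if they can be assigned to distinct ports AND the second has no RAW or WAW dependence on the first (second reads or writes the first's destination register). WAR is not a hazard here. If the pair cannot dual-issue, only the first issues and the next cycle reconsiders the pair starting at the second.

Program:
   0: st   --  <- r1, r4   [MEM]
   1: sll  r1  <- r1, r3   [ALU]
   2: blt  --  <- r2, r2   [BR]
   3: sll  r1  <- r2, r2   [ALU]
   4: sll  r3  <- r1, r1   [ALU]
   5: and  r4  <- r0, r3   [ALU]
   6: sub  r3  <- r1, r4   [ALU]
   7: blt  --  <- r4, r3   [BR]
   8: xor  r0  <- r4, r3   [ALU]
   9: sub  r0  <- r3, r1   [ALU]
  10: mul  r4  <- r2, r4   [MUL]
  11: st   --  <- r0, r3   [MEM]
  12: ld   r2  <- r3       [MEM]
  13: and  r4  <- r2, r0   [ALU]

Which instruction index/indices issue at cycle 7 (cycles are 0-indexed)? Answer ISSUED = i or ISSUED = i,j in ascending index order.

ISSUED = 11

  cy0 -> i0,i1 (st.MEM/sll.ALU) pair
  cy1 -> i2,i3 (blt.BR/sll.ALU) pair
  cy2 -> i4 (sll.ALU) RAW r3
  cy3 -> i5 (and.ALU) RAW r4
  cy4 -> i6 (sub.ALU) RAW r3
  cy5 -> i7,i8 (blt.BR/xor.ALU) pair
  cy6 -> i9,i10 (sub.ALU/mul.MUL) pair
  cy7 -> i11 (st.MEM) no-port MEM/MEM
  cy8 -> i12 (ld.MEM) RAW r2
  cy9 -> i13 (and.ALU) tail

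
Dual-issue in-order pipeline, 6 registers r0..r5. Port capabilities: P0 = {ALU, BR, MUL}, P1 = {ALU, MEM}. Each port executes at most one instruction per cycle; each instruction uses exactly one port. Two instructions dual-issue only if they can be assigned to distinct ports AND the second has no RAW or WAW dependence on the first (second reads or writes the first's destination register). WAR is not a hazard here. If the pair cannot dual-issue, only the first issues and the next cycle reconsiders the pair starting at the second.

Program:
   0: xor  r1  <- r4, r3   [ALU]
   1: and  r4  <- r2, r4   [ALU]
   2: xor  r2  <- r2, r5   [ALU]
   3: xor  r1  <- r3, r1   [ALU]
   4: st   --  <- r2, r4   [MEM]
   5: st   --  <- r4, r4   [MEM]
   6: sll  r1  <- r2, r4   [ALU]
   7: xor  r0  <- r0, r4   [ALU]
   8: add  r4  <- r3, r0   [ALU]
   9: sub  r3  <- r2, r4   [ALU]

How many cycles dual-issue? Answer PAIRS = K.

c0: i0,i1 xor/and  pair
c1: i2,i3 xor/xor  pair
c2: i4 st  no-port MEM/MEM
c3: i5,i6 st/sll  pair
c4: i7 xor  RAW r0
c5: i8 add  RAW r4
c6: i9 sub  tail

PAIRS = 3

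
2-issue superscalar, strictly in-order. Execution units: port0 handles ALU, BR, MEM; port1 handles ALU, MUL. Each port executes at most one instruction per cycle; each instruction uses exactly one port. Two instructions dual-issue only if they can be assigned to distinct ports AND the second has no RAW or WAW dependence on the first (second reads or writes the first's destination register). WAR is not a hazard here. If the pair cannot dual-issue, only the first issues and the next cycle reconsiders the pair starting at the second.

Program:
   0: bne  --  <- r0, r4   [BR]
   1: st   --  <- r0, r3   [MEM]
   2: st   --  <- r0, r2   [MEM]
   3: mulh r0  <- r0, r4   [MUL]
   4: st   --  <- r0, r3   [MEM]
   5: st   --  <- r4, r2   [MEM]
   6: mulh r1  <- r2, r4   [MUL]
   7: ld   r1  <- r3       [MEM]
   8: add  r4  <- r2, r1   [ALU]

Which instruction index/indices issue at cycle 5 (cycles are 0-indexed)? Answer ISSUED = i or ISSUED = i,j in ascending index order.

c0: i0 bne.BR  no-port BR/MEM
c1: i1 st.MEM  no-port MEM/MEM
c2: i2/i3 st.MEM/mulh.MUL  2-wide
c3: i4 st.MEM  no-port MEM/MEM
c4: i5/i6 st.MEM/mulh.MUL  2-wide
c5: i7 ld.MEM  RAW r1
c6: i8 add.ALU  tail

ISSUED = 7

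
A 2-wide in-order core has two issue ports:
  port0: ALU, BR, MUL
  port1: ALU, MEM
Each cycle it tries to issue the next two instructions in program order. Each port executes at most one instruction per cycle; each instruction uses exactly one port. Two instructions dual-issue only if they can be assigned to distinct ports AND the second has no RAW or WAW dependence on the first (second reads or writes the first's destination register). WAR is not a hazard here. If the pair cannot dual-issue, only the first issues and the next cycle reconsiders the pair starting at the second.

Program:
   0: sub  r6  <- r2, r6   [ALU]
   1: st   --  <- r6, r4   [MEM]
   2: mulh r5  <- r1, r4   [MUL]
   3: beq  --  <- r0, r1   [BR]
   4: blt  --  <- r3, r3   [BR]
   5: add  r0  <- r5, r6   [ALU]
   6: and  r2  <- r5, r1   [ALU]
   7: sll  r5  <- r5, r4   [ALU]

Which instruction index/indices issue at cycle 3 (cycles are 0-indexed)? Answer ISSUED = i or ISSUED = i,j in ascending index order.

ISSUED = 4,5

  cy0 -> i0 (sub) RAW r6
  cy1 -> i1,i2 (st+mulh) 2-wide
  cy2 -> i3 (beq) no-port BR/BR
  cy3 -> i4,i5 (blt+add) 2-wide
  cy4 -> i6,i7 (and+sll) 2-wide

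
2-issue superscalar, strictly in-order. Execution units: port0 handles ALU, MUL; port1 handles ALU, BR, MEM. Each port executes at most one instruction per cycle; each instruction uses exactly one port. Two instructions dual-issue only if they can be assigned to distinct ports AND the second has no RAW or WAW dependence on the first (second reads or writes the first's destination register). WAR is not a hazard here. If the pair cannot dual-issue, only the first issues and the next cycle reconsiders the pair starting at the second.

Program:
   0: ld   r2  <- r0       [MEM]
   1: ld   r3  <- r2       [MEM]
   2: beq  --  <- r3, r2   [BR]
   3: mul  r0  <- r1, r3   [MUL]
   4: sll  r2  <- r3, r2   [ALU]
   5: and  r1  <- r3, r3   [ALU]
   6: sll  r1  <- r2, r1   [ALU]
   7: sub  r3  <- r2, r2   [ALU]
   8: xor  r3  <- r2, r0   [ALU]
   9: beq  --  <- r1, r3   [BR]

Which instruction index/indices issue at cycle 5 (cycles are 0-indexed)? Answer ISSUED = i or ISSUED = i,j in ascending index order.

ISSUED = 8

#0 head=0: ld.MEM i0 no-port MEM/MEM
#1 head=1: ld.MEM i1 no-port MEM/BR
#2 head=2: beq.BR mul.MUL i2/i3 dual
#3 head=4: sll.ALU and.ALU i4/i5 dual
#4 head=6: sll.ALU sub.ALU i6/i7 dual
#5 head=8: xor.ALU i8 RAW r3
#6 head=9: beq.BR i9 tail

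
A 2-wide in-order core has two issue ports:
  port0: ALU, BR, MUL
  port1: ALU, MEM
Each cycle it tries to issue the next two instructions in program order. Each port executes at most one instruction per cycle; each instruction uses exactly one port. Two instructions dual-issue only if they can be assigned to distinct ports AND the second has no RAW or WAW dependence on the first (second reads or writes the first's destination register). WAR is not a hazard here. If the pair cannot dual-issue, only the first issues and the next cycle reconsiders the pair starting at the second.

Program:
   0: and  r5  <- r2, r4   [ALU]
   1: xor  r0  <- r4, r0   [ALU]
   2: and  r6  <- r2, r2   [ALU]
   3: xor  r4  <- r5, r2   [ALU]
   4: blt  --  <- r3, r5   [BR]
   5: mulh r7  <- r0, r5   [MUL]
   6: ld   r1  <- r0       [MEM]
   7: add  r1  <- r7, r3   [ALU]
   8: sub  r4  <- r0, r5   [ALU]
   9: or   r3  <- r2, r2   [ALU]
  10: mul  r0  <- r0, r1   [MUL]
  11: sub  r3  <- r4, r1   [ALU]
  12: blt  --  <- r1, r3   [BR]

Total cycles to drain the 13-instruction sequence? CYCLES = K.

CYCLES = 8

#0 head=0: and.ALU;xor.ALU i0/i1 2-wide
#1 head=2: and.ALU;xor.ALU i2/i3 2-wide
#2 head=4: blt.BR i4 no-port BR/MUL
#3 head=5: mulh.MUL;ld.MEM i5/i6 2-wide
#4 head=7: add.ALU;sub.ALU i7/i8 2-wide
#5 head=9: or.ALU;mul.MUL i9/i10 2-wide
#6 head=11: sub.ALU i11 RAW r3
#7 head=12: blt.BR i12 tail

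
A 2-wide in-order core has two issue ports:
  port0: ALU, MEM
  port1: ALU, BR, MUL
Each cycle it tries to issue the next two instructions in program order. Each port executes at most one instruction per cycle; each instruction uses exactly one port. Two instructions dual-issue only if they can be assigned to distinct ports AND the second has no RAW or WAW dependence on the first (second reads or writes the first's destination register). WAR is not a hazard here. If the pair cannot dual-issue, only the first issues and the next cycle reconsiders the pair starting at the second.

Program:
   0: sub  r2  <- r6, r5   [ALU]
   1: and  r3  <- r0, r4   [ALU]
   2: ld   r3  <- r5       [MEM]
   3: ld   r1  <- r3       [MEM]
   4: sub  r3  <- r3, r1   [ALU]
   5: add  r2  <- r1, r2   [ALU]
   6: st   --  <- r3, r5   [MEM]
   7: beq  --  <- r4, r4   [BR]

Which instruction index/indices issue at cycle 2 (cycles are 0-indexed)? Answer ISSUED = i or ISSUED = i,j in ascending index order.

ISSUED = 3

0. sub.ALU;and.ALU @i0+i1  | pair
1. ld.MEM @i2  | no-port MEM/MEM
2. ld.MEM @i3  | RAW r1
3. sub.ALU;add.ALU @i4+i5  | pair
4. st.MEM;beq.BR @i6+i7  | pair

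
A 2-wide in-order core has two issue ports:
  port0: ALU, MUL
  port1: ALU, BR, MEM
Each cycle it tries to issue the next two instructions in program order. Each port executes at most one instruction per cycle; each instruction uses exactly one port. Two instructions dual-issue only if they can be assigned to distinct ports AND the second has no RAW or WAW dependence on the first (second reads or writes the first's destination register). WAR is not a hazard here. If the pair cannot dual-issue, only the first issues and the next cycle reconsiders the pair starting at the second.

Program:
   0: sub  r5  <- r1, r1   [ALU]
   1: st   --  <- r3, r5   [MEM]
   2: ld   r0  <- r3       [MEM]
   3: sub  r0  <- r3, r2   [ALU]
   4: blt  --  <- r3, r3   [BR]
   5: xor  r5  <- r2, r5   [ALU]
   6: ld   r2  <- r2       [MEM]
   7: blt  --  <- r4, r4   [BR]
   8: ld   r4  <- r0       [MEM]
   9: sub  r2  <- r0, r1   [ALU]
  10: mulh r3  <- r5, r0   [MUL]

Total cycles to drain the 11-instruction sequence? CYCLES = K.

CYCLES = 8

  cy0 -> i0 (sub) RAW r5
  cy1 -> i1 (st) no-port MEM/MEM
  cy2 -> i2 (ld) WAW r0
  cy3 -> i3,i4 (sub blt) pair
  cy4 -> i5,i6 (xor ld) pair
  cy5 -> i7 (blt) no-port BR/MEM
  cy6 -> i8,i9 (ld sub) pair
  cy7 -> i10 (mulh) tail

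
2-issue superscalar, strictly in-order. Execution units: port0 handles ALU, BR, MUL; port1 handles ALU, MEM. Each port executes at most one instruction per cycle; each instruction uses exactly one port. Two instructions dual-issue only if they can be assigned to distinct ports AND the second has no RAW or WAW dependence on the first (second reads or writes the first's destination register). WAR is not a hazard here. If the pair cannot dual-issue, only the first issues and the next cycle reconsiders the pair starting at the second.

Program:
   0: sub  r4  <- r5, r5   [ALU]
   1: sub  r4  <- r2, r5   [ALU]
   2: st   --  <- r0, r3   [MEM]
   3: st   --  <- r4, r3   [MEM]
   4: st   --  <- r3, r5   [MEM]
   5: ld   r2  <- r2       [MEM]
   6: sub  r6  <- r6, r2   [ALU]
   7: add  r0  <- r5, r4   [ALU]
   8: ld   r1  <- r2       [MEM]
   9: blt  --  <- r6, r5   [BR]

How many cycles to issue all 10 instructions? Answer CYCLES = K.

c0: i0 sub.ALU  WAW r4
c1: i1,i2 sub.ALU+st.MEM  dual
c2: i3 st.MEM  no-port MEM/MEM
c3: i4 st.MEM  no-port MEM/MEM
c4: i5 ld.MEM  RAW r2
c5: i6,i7 sub.ALU+add.ALU  dual
c6: i8,i9 ld.MEM+blt.BR  dual

CYCLES = 7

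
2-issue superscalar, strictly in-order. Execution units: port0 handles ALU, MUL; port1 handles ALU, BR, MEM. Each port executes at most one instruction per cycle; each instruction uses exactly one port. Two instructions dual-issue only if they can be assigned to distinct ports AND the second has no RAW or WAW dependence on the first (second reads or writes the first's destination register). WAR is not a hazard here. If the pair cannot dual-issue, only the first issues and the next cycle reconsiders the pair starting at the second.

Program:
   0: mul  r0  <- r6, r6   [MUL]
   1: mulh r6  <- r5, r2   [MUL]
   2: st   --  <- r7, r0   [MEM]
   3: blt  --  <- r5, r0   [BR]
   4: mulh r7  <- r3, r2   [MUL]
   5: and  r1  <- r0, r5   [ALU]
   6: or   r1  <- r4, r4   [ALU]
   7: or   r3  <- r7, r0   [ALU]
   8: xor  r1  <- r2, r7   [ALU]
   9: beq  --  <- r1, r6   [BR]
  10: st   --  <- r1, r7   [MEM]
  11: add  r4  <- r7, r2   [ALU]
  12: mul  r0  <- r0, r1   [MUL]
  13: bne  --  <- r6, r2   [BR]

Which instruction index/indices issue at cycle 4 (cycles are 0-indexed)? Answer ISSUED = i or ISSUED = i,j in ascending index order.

0. mul.MUL @i0  | no-port MUL/MUL
1. mulh.MUL;st.MEM @i1&i2  | pair
2. blt.BR;mulh.MUL @i3&i4  | pair
3. and.ALU @i5  | WAW r1
4. or.ALU;or.ALU @i6&i7  | pair
5. xor.ALU @i8  | RAW r1
6. beq.BR @i9  | no-port BR/MEM
7. st.MEM;add.ALU @i10&i11  | pair
8. mul.MUL;bne.BR @i12&i13  | pair

ISSUED = 6,7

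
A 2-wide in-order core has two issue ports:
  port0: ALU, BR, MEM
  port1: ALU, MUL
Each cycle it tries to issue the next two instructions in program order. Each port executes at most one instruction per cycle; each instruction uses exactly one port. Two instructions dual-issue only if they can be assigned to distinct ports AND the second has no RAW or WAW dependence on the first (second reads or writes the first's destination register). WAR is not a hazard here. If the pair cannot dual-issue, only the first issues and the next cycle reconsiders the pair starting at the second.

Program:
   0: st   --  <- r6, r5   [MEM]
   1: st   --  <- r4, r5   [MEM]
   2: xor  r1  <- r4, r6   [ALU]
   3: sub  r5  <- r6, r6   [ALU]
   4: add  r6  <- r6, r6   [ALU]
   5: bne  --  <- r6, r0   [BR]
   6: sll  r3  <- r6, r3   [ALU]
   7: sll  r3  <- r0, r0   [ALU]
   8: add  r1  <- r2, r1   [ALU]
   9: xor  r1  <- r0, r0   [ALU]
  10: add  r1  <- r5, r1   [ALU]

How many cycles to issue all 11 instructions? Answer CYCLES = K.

CYCLES = 7

  cy0 -> i0 (st) no-port MEM/MEM
  cy1 -> i1/i2 (st+xor) pair
  cy2 -> i3/i4 (sub+add) pair
  cy3 -> i5/i6 (bne+sll) pair
  cy4 -> i7/i8 (sll+add) pair
  cy5 -> i9 (xor) RAW+WAW r1
  cy6 -> i10 (add) tail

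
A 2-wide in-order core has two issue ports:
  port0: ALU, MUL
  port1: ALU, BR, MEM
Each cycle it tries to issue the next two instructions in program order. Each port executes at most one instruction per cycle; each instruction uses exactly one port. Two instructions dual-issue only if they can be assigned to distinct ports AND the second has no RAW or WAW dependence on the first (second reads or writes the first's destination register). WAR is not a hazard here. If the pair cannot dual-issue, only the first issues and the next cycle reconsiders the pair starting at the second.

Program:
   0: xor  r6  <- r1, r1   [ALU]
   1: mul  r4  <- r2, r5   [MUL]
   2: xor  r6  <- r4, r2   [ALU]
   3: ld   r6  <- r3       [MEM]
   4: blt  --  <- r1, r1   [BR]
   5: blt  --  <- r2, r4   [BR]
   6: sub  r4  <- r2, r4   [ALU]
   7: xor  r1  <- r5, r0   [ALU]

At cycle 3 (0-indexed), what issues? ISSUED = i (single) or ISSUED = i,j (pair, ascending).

ISSUED = 4

  cy0 -> i0/i1 (xor/mul) pair
  cy1 -> i2 (xor) WAW r6
  cy2 -> i3 (ld) no-port MEM/BR
  cy3 -> i4 (blt) no-port BR/BR
  cy4 -> i5/i6 (blt/sub) pair
  cy5 -> i7 (xor) tail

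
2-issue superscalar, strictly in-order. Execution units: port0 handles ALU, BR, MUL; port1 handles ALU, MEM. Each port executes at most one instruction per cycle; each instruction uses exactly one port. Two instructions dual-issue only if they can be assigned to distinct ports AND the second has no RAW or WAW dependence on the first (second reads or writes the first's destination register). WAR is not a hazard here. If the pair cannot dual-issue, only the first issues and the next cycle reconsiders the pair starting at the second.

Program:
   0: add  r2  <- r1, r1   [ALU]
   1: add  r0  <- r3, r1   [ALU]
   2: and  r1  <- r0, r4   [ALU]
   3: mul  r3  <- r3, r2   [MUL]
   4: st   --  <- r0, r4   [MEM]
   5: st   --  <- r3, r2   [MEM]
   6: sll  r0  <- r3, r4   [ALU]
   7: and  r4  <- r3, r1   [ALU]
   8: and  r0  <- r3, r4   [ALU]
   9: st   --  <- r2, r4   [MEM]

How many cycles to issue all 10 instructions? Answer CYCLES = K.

CYCLES = 6

  cy0 -> i0&i1 (add+add) 2-wide
  cy1 -> i2&i3 (and+mul) 2-wide
  cy2 -> i4 (st) no-port MEM/MEM
  cy3 -> i5&i6 (st+sll) 2-wide
  cy4 -> i7 (and) RAW r4
  cy5 -> i8&i9 (and+st) 2-wide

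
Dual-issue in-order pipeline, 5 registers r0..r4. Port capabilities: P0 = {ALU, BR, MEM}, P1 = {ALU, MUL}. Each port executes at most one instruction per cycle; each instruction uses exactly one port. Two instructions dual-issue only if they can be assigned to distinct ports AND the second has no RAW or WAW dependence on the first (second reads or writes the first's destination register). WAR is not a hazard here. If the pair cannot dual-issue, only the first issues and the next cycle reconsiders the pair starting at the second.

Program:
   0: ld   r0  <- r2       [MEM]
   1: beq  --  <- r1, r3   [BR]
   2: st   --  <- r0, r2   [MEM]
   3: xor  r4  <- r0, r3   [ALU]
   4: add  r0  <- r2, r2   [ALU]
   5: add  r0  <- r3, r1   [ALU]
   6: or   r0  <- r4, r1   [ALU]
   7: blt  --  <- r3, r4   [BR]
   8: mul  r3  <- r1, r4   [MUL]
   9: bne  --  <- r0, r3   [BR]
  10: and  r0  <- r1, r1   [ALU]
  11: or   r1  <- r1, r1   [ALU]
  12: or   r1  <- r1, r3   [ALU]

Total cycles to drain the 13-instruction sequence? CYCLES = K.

CYCLES = 10

[0] i0  ld  -- no-port MEM/BR
[1] i1  beq  -- no-port BR/MEM
[2] i2+i3  st xor  -- pair
[3] i4  add  -- WAW r0
[4] i5  add  -- WAW r0
[5] i6+i7  or blt  -- pair
[6] i8  mul  -- RAW r3
[7] i9+i10  bne and  -- pair
[8] i11  or  -- RAW+WAW r1
[9] i12  or  -- tail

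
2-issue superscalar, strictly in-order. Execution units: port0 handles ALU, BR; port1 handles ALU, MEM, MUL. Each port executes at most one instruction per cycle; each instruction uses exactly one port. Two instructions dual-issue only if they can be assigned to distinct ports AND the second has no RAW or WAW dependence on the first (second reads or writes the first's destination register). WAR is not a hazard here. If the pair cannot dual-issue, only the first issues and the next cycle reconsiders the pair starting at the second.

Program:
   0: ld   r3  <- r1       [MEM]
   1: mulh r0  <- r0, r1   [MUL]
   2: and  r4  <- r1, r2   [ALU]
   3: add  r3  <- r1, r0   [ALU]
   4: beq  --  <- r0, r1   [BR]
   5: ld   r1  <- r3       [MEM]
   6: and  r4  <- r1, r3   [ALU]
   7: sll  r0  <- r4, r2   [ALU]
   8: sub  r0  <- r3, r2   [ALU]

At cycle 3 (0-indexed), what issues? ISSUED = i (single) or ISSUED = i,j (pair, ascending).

ISSUED = 5

#0 head=0: ld i0 no-port MEM/MUL
#1 head=1: mulh/and i1,i2 2-wide
#2 head=3: add/beq i3,i4 2-wide
#3 head=5: ld i5 RAW r1
#4 head=6: and i6 RAW r4
#5 head=7: sll i7 WAW r0
#6 head=8: sub i8 tail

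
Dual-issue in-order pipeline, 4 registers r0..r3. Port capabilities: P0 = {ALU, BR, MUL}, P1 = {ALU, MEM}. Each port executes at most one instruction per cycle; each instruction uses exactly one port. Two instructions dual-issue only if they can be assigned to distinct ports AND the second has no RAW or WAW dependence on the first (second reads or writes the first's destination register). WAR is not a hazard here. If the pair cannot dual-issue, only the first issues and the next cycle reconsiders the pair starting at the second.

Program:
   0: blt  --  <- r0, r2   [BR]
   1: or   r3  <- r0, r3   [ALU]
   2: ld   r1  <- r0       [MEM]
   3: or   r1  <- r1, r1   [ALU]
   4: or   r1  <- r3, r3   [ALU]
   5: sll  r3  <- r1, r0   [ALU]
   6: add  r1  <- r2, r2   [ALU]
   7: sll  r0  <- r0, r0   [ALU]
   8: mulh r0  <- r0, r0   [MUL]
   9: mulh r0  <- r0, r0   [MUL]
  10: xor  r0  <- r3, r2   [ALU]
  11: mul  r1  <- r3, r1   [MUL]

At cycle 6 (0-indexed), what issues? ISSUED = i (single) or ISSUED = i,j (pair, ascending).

ISSUED = 8

c0: i0+i1 blt.BR+or.ALU  2-wide
c1: i2 ld.MEM  RAW+WAW r1
c2: i3 or.ALU  WAW r1
c3: i4 or.ALU  RAW r1
c4: i5+i6 sll.ALU+add.ALU  2-wide
c5: i7 sll.ALU  RAW+WAW r0
c6: i8 mulh.MUL  no-port MUL/MUL
c7: i9 mulh.MUL  WAW r0
c8: i10+i11 xor.ALU+mul.MUL  2-wide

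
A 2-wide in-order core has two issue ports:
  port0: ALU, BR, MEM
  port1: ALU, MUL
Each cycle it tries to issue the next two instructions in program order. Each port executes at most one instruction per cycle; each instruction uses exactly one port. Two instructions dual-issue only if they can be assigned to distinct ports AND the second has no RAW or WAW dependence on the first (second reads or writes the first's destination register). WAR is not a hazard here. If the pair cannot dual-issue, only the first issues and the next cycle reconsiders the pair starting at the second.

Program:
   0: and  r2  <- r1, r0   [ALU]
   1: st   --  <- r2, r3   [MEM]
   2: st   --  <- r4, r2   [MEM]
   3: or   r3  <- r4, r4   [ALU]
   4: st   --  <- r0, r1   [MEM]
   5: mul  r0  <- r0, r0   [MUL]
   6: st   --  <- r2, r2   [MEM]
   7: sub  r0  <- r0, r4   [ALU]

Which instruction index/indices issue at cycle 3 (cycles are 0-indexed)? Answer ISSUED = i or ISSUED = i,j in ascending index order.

t=0 i0:and.ALU ; RAW r2
t=1 i1:st.MEM ; no-port MEM/MEM
t=2 i2,i3:st.MEM or.ALU ; pair
t=3 i4,i5:st.MEM mul.MUL ; pair
t=4 i6,i7:st.MEM sub.ALU ; pair

ISSUED = 4,5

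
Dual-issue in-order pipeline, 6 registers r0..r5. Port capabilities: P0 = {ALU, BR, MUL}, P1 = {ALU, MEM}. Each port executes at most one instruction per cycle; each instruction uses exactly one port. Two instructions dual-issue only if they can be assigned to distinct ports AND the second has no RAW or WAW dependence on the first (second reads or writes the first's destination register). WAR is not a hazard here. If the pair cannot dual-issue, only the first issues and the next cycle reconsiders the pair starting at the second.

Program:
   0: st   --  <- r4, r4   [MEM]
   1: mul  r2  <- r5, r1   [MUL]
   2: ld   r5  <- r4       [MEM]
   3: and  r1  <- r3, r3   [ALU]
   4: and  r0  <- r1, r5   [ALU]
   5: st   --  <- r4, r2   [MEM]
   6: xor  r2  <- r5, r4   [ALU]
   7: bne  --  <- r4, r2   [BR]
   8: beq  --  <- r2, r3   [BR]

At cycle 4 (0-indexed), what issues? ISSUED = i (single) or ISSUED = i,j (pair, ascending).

  cy0 -> i0&i1 (st/mul) pair
  cy1 -> i2&i3 (ld/and) pair
  cy2 -> i4&i5 (and/st) pair
  cy3 -> i6 (xor) RAW r2
  cy4 -> i7 (bne) no-port BR/BR
  cy5 -> i8 (beq) tail

ISSUED = 7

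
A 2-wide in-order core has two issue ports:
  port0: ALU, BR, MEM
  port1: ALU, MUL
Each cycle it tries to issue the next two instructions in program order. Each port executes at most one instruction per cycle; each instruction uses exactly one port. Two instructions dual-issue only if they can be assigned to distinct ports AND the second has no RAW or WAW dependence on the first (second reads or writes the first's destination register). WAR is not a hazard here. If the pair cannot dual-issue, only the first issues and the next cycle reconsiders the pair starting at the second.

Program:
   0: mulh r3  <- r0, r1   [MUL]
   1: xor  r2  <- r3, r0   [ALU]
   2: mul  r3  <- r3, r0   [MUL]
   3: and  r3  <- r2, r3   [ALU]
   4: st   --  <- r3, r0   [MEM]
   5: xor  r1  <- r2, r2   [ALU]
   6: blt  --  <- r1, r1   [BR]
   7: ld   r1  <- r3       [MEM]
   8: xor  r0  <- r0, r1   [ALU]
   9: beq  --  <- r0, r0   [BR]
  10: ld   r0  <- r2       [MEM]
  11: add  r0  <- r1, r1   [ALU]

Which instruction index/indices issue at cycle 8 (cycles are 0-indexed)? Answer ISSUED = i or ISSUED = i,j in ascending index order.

ISSUED = 10

t=0 i0:mulh.MUL ; RAW r3
t=1 i1&i2:xor.ALU;mul.MUL ; pair
t=2 i3:and.ALU ; RAW r3
t=3 i4&i5:st.MEM;xor.ALU ; pair
t=4 i6:blt.BR ; no-port BR/MEM
t=5 i7:ld.MEM ; RAW r1
t=6 i8:xor.ALU ; RAW r0
t=7 i9:beq.BR ; no-port BR/MEM
t=8 i10:ld.MEM ; WAW r0
t=9 i11:add.ALU ; tail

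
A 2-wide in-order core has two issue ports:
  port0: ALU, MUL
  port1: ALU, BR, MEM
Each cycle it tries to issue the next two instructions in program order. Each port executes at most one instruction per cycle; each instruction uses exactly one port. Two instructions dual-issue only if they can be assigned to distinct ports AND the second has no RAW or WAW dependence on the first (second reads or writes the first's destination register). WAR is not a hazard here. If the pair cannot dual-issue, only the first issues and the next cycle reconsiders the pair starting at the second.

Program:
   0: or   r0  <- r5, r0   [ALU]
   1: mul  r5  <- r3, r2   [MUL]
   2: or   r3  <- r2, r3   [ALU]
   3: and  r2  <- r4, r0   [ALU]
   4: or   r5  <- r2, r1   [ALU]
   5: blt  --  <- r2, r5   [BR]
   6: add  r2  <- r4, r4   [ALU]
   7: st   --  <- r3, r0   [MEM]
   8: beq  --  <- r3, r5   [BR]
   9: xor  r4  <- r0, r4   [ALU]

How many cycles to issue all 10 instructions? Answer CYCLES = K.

CYCLES = 6

c0: i0/i1 or/mul  pair
c1: i2/i3 or/and  pair
c2: i4 or  RAW r5
c3: i5/i6 blt/add  pair
c4: i7 st  no-port MEM/BR
c5: i8/i9 beq/xor  pair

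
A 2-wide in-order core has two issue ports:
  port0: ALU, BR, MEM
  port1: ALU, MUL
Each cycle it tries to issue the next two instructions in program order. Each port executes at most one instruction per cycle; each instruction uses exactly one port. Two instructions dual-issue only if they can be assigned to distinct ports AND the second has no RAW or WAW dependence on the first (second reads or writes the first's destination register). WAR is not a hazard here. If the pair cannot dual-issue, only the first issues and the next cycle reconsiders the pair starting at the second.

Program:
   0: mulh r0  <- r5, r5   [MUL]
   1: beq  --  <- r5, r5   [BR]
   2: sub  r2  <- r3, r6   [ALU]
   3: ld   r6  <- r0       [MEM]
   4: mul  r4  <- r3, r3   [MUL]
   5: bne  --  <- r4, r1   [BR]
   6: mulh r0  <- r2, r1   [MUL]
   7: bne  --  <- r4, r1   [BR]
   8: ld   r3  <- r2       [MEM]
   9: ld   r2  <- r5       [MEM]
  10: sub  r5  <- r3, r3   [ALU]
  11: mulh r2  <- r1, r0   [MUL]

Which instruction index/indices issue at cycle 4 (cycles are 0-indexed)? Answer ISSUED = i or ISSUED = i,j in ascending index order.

c0: i0&i1 mulh;beq  2-wide
c1: i2&i3 sub;ld  2-wide
c2: i4 mul  RAW r4
c3: i5&i6 bne;mulh  2-wide
c4: i7 bne  no-port BR/MEM
c5: i8 ld  no-port MEM/MEM
c6: i9&i10 ld;sub  2-wide
c7: i11 mulh  tail

ISSUED = 7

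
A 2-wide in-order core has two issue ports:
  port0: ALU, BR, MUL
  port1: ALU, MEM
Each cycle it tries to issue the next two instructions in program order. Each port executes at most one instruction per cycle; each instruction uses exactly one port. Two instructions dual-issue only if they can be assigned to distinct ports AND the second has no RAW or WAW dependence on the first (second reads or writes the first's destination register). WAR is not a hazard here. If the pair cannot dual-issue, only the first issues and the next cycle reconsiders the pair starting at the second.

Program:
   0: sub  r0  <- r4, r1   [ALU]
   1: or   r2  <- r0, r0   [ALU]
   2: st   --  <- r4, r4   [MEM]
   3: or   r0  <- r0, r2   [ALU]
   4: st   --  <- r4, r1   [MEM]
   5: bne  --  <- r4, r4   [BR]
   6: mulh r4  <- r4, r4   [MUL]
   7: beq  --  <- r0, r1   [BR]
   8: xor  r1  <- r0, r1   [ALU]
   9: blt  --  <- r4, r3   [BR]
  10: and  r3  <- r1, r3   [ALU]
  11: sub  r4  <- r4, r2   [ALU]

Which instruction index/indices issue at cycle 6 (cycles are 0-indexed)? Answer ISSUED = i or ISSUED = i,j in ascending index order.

ISSUED = 9,10

0. sub @i0  | RAW r0
1. or+st @i1&i2  | 2-wide
2. or+st @i3&i4  | 2-wide
3. bne @i5  | no-port BR/MUL
4. mulh @i6  | no-port MUL/BR
5. beq+xor @i7&i8  | 2-wide
6. blt+and @i9&i10  | 2-wide
7. sub @i11  | tail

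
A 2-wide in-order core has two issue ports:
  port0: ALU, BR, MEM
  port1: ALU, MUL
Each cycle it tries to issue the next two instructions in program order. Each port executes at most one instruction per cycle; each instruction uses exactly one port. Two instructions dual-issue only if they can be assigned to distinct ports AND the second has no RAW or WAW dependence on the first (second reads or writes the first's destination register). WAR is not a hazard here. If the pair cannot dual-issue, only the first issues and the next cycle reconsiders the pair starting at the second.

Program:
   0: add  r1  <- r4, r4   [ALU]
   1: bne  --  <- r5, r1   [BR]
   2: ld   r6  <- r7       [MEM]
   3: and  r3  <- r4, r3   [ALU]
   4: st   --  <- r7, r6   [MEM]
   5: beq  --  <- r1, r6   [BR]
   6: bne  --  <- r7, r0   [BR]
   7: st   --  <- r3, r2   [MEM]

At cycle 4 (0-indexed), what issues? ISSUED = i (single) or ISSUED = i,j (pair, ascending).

ISSUED = 5

[0] i0  add  -- RAW r1
[1] i1  bne  -- no-port BR/MEM
[2] i2&i3  ld and  -- pair
[3] i4  st  -- no-port MEM/BR
[4] i5  beq  -- no-port BR/BR
[5] i6  bne  -- no-port BR/MEM
[6] i7  st  -- tail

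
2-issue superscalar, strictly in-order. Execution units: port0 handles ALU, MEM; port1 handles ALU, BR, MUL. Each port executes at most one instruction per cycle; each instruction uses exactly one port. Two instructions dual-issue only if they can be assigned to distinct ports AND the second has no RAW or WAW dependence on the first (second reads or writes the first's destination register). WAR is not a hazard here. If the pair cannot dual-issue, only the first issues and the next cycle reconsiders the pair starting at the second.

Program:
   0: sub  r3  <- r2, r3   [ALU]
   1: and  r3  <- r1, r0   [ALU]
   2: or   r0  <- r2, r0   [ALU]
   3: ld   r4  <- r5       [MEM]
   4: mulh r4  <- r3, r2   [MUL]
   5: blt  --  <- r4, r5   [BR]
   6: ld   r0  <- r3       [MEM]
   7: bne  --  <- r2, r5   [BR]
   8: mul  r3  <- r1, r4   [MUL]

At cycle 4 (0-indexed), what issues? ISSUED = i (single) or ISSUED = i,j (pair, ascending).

c0: i0 sub  WAW r3
c1: i1&i2 and/or  dual
c2: i3 ld  WAW r4
c3: i4 mulh  no-port MUL/BR
c4: i5&i6 blt/ld  dual
c5: i7 bne  no-port BR/MUL
c6: i8 mul  tail

ISSUED = 5,6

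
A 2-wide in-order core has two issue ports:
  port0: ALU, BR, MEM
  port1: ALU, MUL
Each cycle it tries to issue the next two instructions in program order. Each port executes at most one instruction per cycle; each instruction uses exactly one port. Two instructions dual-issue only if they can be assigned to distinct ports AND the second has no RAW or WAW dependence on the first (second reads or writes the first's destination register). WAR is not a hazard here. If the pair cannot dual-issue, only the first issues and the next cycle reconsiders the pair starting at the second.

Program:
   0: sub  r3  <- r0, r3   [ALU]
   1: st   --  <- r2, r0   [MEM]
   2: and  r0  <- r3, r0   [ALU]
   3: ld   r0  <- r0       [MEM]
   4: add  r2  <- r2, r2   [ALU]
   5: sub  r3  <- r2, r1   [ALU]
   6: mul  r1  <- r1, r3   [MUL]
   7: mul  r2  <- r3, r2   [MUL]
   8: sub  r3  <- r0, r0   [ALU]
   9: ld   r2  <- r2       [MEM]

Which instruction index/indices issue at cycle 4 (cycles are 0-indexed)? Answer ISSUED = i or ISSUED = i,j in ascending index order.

0. sub.ALU st.MEM @i0/i1  | dual
1. and.ALU @i2  | RAW+WAW r0
2. ld.MEM add.ALU @i3/i4  | dual
3. sub.ALU @i5  | RAW r3
4. mul.MUL @i6  | no-port MUL/MUL
5. mul.MUL sub.ALU @i7/i8  | dual
6. ld.MEM @i9  | tail

ISSUED = 6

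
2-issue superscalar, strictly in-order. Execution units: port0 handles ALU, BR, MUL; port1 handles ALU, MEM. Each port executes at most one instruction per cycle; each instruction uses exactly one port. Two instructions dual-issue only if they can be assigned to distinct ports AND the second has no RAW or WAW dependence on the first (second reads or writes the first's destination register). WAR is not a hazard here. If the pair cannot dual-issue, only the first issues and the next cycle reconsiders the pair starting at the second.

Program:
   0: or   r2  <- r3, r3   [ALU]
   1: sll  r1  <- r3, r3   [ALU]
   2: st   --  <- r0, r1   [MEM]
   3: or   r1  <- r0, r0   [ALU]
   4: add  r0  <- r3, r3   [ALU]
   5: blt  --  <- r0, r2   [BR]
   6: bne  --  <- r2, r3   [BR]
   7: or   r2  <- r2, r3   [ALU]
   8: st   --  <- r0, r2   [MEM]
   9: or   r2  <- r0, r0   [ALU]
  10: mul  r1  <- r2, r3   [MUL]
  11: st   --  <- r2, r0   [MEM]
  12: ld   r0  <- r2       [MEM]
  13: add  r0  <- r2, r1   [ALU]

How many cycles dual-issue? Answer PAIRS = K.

#0 head=0: or.ALU+sll.ALU i0+i1 2-wide
#1 head=2: st.MEM+or.ALU i2+i3 2-wide
#2 head=4: add.ALU i4 RAW r0
#3 head=5: blt.BR i5 no-port BR/BR
#4 head=6: bne.BR+or.ALU i6+i7 2-wide
#5 head=8: st.MEM+or.ALU i8+i9 2-wide
#6 head=10: mul.MUL+st.MEM i10+i11 2-wide
#7 head=12: ld.MEM i12 WAW r0
#8 head=13: add.ALU i13 tail

PAIRS = 5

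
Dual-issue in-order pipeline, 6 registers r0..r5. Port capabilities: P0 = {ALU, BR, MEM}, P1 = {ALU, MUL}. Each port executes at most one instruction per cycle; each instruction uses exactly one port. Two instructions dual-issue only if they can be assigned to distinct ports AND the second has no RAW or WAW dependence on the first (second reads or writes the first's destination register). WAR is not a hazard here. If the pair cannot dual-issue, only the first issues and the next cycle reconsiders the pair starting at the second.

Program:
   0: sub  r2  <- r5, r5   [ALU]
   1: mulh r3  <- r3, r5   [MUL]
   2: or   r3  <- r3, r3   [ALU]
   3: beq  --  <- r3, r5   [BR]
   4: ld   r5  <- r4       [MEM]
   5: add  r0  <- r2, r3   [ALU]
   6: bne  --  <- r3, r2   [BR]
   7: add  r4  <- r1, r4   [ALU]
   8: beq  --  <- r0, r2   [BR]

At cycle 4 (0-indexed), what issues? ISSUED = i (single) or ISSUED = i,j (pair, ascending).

ISSUED = 6,7

#0 head=0: sub/mulh i0&i1 dual
#1 head=2: or i2 RAW r3
#2 head=3: beq i3 no-port BR/MEM
#3 head=4: ld/add i4&i5 dual
#4 head=6: bne/add i6&i7 dual
#5 head=8: beq i8 tail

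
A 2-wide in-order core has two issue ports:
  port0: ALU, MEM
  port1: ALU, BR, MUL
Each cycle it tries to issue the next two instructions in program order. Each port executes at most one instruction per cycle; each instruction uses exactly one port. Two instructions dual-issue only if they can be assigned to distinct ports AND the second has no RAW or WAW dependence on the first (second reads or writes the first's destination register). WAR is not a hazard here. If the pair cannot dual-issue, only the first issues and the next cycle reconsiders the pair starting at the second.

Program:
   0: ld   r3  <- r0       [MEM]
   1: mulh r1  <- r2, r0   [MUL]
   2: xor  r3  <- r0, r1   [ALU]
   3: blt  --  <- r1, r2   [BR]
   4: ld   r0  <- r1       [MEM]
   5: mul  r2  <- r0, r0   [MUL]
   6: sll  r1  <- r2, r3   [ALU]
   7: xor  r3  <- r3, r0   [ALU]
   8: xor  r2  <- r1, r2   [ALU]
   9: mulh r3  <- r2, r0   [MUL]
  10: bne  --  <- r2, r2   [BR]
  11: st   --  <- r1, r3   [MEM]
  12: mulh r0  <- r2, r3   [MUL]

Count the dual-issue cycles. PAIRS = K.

#0 head=0: ld+mulh i0/i1 pair
#1 head=2: xor+blt i2/i3 pair
#2 head=4: ld i4 RAW r0
#3 head=5: mul i5 RAW r2
#4 head=6: sll+xor i6/i7 pair
#5 head=8: xor i8 RAW r2
#6 head=9: mulh i9 no-port MUL/BR
#7 head=10: bne+st i10/i11 pair
#8 head=12: mulh i12 tail

PAIRS = 4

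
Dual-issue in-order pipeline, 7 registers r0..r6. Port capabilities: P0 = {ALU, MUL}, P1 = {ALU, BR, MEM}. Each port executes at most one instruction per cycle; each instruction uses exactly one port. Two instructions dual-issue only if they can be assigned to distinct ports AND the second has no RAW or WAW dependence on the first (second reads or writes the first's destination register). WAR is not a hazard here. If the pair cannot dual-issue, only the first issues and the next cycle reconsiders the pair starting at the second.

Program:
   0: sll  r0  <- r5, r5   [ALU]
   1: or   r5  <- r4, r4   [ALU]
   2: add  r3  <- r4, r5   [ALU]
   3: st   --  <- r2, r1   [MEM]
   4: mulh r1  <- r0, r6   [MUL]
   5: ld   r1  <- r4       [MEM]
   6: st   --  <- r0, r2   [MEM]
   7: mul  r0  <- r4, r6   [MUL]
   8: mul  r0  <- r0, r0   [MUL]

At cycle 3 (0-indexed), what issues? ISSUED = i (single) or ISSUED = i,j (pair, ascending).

0. sll or @i0+i1  | dual
1. add st @i2+i3  | dual
2. mulh @i4  | WAW r1
3. ld @i5  | no-port MEM/MEM
4. st mul @i6+i7  | dual
5. mul @i8  | tail

ISSUED = 5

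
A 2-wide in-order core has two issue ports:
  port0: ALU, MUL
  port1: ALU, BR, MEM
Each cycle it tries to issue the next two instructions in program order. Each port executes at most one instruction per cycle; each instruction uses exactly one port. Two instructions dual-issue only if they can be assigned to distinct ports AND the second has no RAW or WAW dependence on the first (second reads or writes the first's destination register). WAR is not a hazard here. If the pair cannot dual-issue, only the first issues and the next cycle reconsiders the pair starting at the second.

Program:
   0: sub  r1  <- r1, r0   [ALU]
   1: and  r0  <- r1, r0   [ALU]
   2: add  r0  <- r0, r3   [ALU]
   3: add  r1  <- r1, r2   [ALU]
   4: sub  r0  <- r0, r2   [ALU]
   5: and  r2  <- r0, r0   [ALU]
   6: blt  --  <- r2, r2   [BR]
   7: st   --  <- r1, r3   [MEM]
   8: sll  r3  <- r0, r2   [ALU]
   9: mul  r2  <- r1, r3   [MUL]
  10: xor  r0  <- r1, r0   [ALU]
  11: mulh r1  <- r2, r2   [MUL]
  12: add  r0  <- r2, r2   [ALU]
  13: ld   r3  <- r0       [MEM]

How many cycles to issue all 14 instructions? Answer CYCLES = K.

[0] i0  sub.ALU  -- RAW r1
[1] i1  and.ALU  -- RAW+WAW r0
[2] i2&i3  add.ALU/add.ALU  -- dual
[3] i4  sub.ALU  -- RAW r0
[4] i5  and.ALU  -- RAW r2
[5] i6  blt.BR  -- no-port BR/MEM
[6] i7&i8  st.MEM/sll.ALU  -- dual
[7] i9&i10  mul.MUL/xor.ALU  -- dual
[8] i11&i12  mulh.MUL/add.ALU  -- dual
[9] i13  ld.MEM  -- tail

CYCLES = 10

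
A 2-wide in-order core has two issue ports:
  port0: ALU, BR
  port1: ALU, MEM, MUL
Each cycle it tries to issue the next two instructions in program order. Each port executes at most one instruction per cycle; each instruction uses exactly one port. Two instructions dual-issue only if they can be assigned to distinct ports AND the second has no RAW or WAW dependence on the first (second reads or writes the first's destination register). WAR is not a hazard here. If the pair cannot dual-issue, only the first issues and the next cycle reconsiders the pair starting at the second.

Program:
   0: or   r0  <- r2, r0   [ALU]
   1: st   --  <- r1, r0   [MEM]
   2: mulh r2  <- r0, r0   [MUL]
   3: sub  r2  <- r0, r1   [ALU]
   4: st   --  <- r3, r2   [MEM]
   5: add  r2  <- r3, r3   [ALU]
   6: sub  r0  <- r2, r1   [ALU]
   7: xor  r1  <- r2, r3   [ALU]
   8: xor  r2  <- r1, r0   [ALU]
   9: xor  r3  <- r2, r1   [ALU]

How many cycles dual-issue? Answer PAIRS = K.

PAIRS = 2

[0] i0  or.ALU  -- RAW r0
[1] i1  st.MEM  -- no-port MEM/MUL
[2] i2  mulh.MUL  -- WAW r2
[3] i3  sub.ALU  -- RAW r2
[4] i4+i5  st.MEM;add.ALU  -- pair
[5] i6+i7  sub.ALU;xor.ALU  -- pair
[6] i8  xor.ALU  -- RAW r2
[7] i9  xor.ALU  -- tail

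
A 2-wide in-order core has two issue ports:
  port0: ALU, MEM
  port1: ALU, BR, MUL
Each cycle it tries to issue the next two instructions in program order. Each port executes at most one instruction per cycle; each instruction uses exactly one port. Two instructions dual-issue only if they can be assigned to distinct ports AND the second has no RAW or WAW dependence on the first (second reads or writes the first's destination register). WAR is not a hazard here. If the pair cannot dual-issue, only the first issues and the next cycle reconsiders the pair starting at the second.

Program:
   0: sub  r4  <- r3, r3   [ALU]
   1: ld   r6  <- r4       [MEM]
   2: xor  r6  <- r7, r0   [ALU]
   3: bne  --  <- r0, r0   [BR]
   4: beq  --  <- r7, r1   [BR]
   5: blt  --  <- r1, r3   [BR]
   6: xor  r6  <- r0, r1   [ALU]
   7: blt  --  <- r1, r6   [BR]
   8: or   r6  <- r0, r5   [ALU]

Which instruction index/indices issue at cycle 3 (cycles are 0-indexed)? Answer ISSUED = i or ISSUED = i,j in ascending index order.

t=0 i0:sub.ALU ; RAW r4
t=1 i1:ld.MEM ; WAW r6
t=2 i2+i3:xor.ALU+bne.BR ; pair
t=3 i4:beq.BR ; no-port BR/BR
t=4 i5+i6:blt.BR+xor.ALU ; pair
t=5 i7+i8:blt.BR+or.ALU ; pair

ISSUED = 4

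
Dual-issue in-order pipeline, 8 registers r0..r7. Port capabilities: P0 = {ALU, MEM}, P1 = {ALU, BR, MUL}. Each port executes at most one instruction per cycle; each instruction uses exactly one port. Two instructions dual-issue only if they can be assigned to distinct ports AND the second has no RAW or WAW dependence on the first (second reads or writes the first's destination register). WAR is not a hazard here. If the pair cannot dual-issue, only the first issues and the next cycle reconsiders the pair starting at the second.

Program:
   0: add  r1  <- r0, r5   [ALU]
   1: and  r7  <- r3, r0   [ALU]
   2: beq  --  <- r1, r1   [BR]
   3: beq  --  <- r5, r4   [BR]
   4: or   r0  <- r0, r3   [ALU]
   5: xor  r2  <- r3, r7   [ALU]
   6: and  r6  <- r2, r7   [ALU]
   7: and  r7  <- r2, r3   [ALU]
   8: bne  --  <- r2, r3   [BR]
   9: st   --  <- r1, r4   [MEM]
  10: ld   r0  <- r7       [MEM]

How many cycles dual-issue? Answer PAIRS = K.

PAIRS = 4

0. add+and @i0+i1  | dual
1. beq @i2  | no-port BR/BR
2. beq+or @i3+i4  | dual
3. xor @i5  | RAW r2
4. and+and @i6+i7  | dual
5. bne+st @i8+i9  | dual
6. ld @i10  | tail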